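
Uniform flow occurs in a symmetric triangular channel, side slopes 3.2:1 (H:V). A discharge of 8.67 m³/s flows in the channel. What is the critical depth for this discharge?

y_c = 1.08 m

At critical depth, Q² T / (g A³) = 1, i.e. A³/T = Q²/g = 8.67²/9.81 = 7.662.
Trying y = 1.25 m: A³/T = 15.62 — too large.
Trying y = 0.742 m: A³/T = 1.152 — too small.
Trying y = 1.08 m: A³/T = 7.523 — close enough.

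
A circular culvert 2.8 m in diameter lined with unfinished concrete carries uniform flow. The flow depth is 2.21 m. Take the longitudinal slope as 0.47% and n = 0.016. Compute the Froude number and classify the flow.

subcritical

For a circular section of diameter D = 2.8 m at depth y = 2.21 m, the central angle is θ = 2 arccos(1 − 2y/D) = 4.376 rad. Then A = (D²/8)(θ − sin θ) = 5.213 m² and P = Dθ/2 = 6.126 m.
Hydraulic radius R = A/P = 5.213/6.126 = 0.851 m.
V = (1/n) R^(2/3) √S = (1/0.016) × 0.851^(2/3) × √0.0047 = 3.848 m/s. Hydraulic depth D_h = A/T = 5.213/2.284 = 2.283 m.
Froude number Fr = V/√(g·D_h) = 3.848/√(9.81×2.283) = 0.813, which is less than 1, so the flow is subcritical.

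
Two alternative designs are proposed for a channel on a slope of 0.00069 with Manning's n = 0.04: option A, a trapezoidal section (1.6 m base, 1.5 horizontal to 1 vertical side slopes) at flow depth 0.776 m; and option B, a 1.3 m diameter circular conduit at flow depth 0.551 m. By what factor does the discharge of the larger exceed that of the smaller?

5.66

Channel A: With bottom width b = 1.6 m and side slope z = 1.5: A = (b + zy)y = (1.6 + 1.5×0.776)×0.776 = 2.145 m²; P = b + 2y√(1+z²) = 1.6 + 2×0.776×1.803 = 4.398 m. Hydraulic radius R = A/P = 2.145/4.398 = 0.4877 m. Q_A = (1/0.04)·2.145·0.4877^(2/3)·√0.00069 = 0.8727 m³/s.
Channel B: For a circular section of diameter D = 1.3 m at depth y = 0.551 m, the central angle is θ = 2 arccos(1 − 2y/D) = 2.836 rad. Then A = (D²/8)(θ − sin θ) = 0.5355 m² and P = Dθ/2 = 1.843 m. Hydraulic radius R = A/P = 0.5355/1.843 = 0.2905 m. Q_B = (1/0.04)·0.5355·0.2905^(2/3)·√0.00069 = 0.1542 m³/s.
The larger discharge is 0.8727 m³/s and the smaller is 0.1542 m³/s; the ratio is 5.66.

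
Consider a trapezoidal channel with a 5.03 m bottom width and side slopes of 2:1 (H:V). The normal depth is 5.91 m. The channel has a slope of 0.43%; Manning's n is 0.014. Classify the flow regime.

supercritical

With bottom width b = 5.03 m and side slope z = 2: A = (b + zy)y = (5.03 + 2×5.91)×5.91 = 99.58 m²; P = b + 2y√(1+z²) = 5.03 + 2×5.91×2.236 = 31.46 m.
Hydraulic radius R = A/P = 99.58/31.46 = 3.165 m.
V = (1/n) R^(2/3) √S = (1/0.014) × 3.165^(2/3) × √0.0043 = 10.1 m/s. Hydraulic depth D_h = A/T = 99.58/28.67 = 3.473 m.
Froude number Fr = V/√(g·D_h) = 10.1/√(9.81×3.473) = 1.73, which is greater than 1, so the flow is supercritical.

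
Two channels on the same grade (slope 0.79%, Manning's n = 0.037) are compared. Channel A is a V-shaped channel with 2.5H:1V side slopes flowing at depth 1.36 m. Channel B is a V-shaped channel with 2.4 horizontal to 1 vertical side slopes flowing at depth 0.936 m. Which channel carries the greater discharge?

channel A

Channel A: For a triangular section with side slope z = 2.5: A = zy² = 2.5×1.36² = 4.624 m²; P = 2y√(1+z²) = 2×1.36×2.693 = 7.324 m. Hydraulic radius R = A/P = 4.624/7.324 = 0.6314 m. Q_A = (1/0.037)·4.624·0.6314^(2/3)·√0.0079 = 8.175 m³/s.
Channel B: For a triangular section with side slope z = 2.4: A = zy² = 2.4×0.936² = 2.103 m²; P = 2y√(1+z²) = 2×0.936×2.6 = 4.867 m. Hydraulic radius R = A/P = 2.103/4.867 = 0.432 m. Q_B = (1/0.037)·2.103·0.432^(2/3)·√0.0079 = 2.886 m³/s.
Q_A = 8.175 m³/s vs Q_B = 2.886 m³/s, so channel A carries more.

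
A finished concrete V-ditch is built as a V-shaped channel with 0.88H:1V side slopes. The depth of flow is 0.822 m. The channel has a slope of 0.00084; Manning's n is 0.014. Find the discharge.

For a triangular section with side slope z = 0.88: A = zy² = 0.88×0.822² = 0.5946 m²; P = 2y√(1+z²) = 2×0.822×1.332 = 2.19 m.
Hydraulic radius R = A/P = 0.5946/2.19 = 0.2715 m.
Manning's equation: Q = (1/n) A R^(2/3) S^(1/2) = (1/0.014) × 0.5946 × 0.2715^(2/3) × 0.00084^(1/2) = 0.516 m³/s.

Q = 0.516 m³/s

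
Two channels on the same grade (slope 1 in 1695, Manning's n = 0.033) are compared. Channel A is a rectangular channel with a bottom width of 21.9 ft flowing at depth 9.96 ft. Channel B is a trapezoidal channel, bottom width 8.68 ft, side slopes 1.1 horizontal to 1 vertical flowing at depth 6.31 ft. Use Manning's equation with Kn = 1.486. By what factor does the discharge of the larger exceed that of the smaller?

2.84

Channel A: Flow area A = b·y = 21.9 × 9.96 = 218.1 ft². Wetted perimeter P = b + 2y = 21.9 + 2×9.96 = 41.82 ft. Hydraulic radius R = A/P = 218.1/41.82 = 5.216 ft. Q_A = (1.486/0.033)·218.1·5.216^(2/3)·√0.00059 = 717.5 ft³/s.
Channel B: With bottom width b = 8.68 ft and side slope z = 1.1: A = (b + zy)y = (8.68 + 1.1×6.31)×6.31 = 98.57 ft²; P = b + 2y√(1+z²) = 8.68 + 2×6.31×1.487 = 27.44 ft. Hydraulic radius R = A/P = 98.57/27.44 = 3.592 ft. Q_B = (1.486/0.033)·98.57·3.592^(2/3)·√0.00059 = 252.9 ft³/s.
The larger discharge is 717.5 ft³/s and the smaller is 252.9 ft³/s; the ratio is 2.84.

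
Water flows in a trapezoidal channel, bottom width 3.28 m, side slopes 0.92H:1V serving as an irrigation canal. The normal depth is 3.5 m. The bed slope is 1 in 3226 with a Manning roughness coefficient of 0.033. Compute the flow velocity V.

V = 0.783 m/s

With bottom width b = 3.28 m and side slope z = 0.92: A = (b + zy)y = (3.28 + 0.92×3.5)×3.5 = 22.75 m²; P = b + 2y√(1+z²) = 3.28 + 2×3.5×1.359 = 12.79 m.
Hydraulic radius R = A/P = 22.75/12.79 = 1.778 m.
From Manning's equation, V = (1/n) R^(2/3) S^(1/2) = (1/0.033) × 1.778^(2/3) × 0.00031^(1/2) = 0.783 m/s.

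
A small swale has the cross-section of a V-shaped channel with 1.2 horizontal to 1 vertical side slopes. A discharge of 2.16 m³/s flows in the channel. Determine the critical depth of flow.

y_c = 0.92 m

At critical depth, Q² T / (g A³) = 1, i.e. A³/T = Q²/g = 2.16²/9.81 = 0.4756.
Trying y = 0.675 m: A³/T = 0.1009 — too small.
Trying y = 1.16 m: A³/T = 1.512 — too large.
Trying y = 0.92 m: A³/T = 0.4745 — ≈ 0.4756.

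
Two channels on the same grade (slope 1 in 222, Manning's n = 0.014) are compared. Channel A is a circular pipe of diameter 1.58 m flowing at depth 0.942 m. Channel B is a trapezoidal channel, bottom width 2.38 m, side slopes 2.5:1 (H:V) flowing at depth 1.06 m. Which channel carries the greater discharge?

channel B

Channel A: For a circular section of diameter D = 1.58 m at depth y = 0.942 m, the central angle is θ = 2 arccos(1 − 2y/D) = 3.529 rad. Then A = (D²/8)(θ − sin θ) = 1.219 m² and P = Dθ/2 = 2.788 m. Hydraulic radius R = A/P = 1.219/2.788 = 0.4373 m. Q_A = (1/0.014)·1.219·0.4373^(2/3)·√0.004505 = 3.367 m³/s.
Channel B: With bottom width b = 2.38 m and side slope z = 2.5: A = (b + zy)y = (2.38 + 2.5×1.06)×1.06 = 5.332 m²; P = b + 2y√(1+z²) = 2.38 + 2×1.06×2.693 = 8.088 m. Hydraulic radius R = A/P = 5.332/8.088 = 0.6592 m. Q_B = (1/0.014)·5.332·0.6592^(2/3)·√0.004505 = 19.36 m³/s.
Q_A = 3.367 m³/s vs Q_B = 19.36 m³/s, so channel B carries more.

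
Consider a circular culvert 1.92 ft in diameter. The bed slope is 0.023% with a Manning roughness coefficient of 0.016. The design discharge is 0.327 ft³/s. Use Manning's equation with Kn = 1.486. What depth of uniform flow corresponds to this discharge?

Manning's equation rearranged: A R^(2/3) = nQ / (1.486·√S) = 0.016 × 0.327 / (1.486 × √0.00023) = 0.2322.
Try y = 0.515 ft: A R^(2/3) = 0.2794 — too large.
Try y = 0.401 ft: A R^(2/3) = 0.1697 — too small.
Try y = 0.469 ft: A R^(2/3) = 0.2322 — matches.

y_n = 0.469 ft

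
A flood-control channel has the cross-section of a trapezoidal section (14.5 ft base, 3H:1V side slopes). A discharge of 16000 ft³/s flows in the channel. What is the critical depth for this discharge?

y_c = 15.5 ft

At critical depth, Q² T / (g A³) = 1, i.e. A³/T = Q²/g = 16000²/32.2 = 7950000.
At y = 13.9 ft: A³/T = 4869000 — too small.
At y = 15.5 ft: A³/T = 7863000 — ≈ 7950000.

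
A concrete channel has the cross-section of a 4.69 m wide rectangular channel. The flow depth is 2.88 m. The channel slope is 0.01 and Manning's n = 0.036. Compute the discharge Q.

Q = 44.5 m³/s

Flow area A = b·y = 4.69 × 2.88 = 13.51 m². Wetted perimeter P = b + 2y = 4.69 + 2×2.88 = 10.45 m.
Hydraulic radius R = A/P = 13.51/10.45 = 1.293 m.
Manning's equation: Q = (1/n) A R^(2/3) S^(1/2) = (1/0.036) × 13.51 × 1.293^(2/3) × 0.01^(1/2) = 44.5 m³/s.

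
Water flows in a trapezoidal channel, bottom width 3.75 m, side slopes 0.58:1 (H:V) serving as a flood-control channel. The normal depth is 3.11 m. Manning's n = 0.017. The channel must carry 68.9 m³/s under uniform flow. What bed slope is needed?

With bottom width b = 3.75 m and side slope z = 0.58: A = (b + zy)y = (3.75 + 0.58×3.11)×3.11 = 17.27 m²; P = b + 2y√(1+z²) = 3.75 + 2×3.11×1.156 = 10.94 m.
Hydraulic radius R = A/P = 17.27/10.94 = 1.579 m.
From Manning's equation, S = [nQ / (1 A R^(2/3))]² = [0.017 × 68.9 / (1 × 17.27 × 1.579^(2/3))]² = 0.0025.

S = 0.0025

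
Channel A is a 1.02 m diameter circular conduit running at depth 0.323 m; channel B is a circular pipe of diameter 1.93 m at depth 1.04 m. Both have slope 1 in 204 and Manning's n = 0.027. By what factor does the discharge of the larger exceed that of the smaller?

Channel A: For a circular section of diameter D = 1.02 m at depth y = 0.323 m, the central angle is θ = 2 arccos(1 − 2y/D) = 2.391 rad. Then A = (D²/8)(θ − sin θ) = 0.2222 m² and P = Dθ/2 = 1.219 m. Hydraulic radius R = A/P = 0.2222/1.219 = 0.1822 m. Q_A = (1/0.027)·0.2222·0.1822^(2/3)·√0.004902 = 0.1852 m³/s.
Channel B: For a circular section of diameter D = 1.93 m at depth y = 1.04 m, the central angle is θ = 2 arccos(1 − 2y/D) = 3.297 rad. Then A = (D²/8)(θ − sin θ) = 1.607 m² and P = Dθ/2 = 3.182 m. Hydraulic radius R = A/P = 1.607/3.182 = 0.5052 m. Q_B = (1/0.027)·1.607·0.5052^(2/3)·√0.004902 = 2.644 m³/s.
The larger discharge is 2.644 m³/s and the smaller is 0.1852 m³/s; the ratio is 14.3.

14.3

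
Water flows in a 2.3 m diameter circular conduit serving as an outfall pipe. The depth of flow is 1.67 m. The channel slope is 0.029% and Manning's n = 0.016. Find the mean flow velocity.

V = 0.83 m/s

For a circular section of diameter D = 2.3 m at depth y = 1.67 m, the central angle is θ = 2 arccos(1 − 2y/D) = 4.08 rad. Then A = (D²/8)(θ − sin θ) = 3.231 m² and P = Dθ/2 = 4.692 m.
Hydraulic radius R = A/P = 3.231/4.692 = 0.6887 m.
From Manning's equation, V = (1/n) R^(2/3) S^(1/2) = (1/0.016) × 0.6887^(2/3) × 0.00029^(1/2) = 0.83 m/s.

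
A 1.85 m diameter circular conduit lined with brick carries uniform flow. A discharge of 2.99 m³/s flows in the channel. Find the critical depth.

At critical depth, Q² T / (g A³) = 1, i.e. A³/T = Q²/g = 2.99²/9.81 = 0.9113.
At y = 1.02 m: A³/T = 1.906 — over.
At y = 0.595 m: A³/T = 0.2409 — short.
At y = 0.841 m: A³/T = 0.912 — ≈ 0.9113.

y_c = 0.841 m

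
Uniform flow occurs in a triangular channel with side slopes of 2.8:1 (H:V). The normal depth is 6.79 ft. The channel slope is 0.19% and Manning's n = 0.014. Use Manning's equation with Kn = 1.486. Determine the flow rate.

For a triangular section with side slope z = 2.8: A = zy² = 2.8×6.79² = 129.1 ft²; P = 2y√(1+z²) = 2×6.79×2.973 = 40.38 ft.
Hydraulic radius R = A/P = 129.1/40.38 = 3.197 ft.
Manning's equation: Q = (1.486/n) A R^(2/3) S^(1/2) = (1.486/0.014) × 129.1 × 3.197^(2/3) × 0.0019^(1/2) = 1300 ft³/s.

Q = 1300 ft³/s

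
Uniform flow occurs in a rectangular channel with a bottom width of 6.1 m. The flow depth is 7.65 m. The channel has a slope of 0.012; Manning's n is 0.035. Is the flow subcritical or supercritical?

subcritical

Flow area A = b·y = 6.1 × 7.65 = 46.66 m². Wetted perimeter P = b + 2y = 6.1 + 2×7.65 = 21.4 m.
Hydraulic radius R = A/P = 46.66/21.4 = 2.181 m.
V = (1/n) R^(2/3) √S = (1/0.035) × 2.181^(2/3) × √0.012 = 5.263 m/s. Hydraulic depth D_h = A/T = 46.66/6.1 = 7.65 m.
Froude number Fr = V/√(g·D_h) = 5.263/√(9.81×7.65) = 0.608, which is less than 1, so the flow is subcritical.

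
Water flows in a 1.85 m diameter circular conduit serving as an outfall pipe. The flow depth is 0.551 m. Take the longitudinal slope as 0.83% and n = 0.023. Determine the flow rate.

Q = 1.23 m³/s

For a circular section of diameter D = 1.85 m at depth y = 0.551 m, the central angle is θ = 2 arccos(1 − 2y/D) = 2.309 rad. Then A = (D²/8)(θ − sin θ) = 0.6715 m² and P = Dθ/2 = 2.136 m.
Hydraulic radius R = A/P = 0.6715/2.136 = 0.3144 m.
Manning's equation: Q = (1/n) A R^(2/3) S^(1/2) = (1/0.023) × 0.6715 × 0.3144^(2/3) × 0.0083^(1/2) = 1.23 m³/s.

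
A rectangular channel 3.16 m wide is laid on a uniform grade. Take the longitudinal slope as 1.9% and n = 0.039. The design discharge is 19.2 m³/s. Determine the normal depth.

Manning's equation rearranged: A R^(2/3) = nQ / (1·√S) = 0.039 × 19.2 / (√0.019) = 5.432.
Try y = 2.37 m: A R^(2/3) = 7.227 — high.
Try y = 1.9 m: A R^(2/3) = 5.441 — matches.

y_n = 1.9 m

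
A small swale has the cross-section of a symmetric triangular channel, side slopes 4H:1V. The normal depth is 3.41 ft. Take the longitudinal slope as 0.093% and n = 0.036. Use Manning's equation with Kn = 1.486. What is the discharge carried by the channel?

Q = 81.9 ft³/s

For a triangular section with side slope z = 4: A = zy² = 4×3.41² = 46.51 ft²; P = 2y√(1+z²) = 2×3.41×4.123 = 28.12 ft.
Hydraulic radius R = A/P = 46.51/28.12 = 1.654 ft.
Manning's equation: Q = (1.486/n) A R^(2/3) S^(1/2) = (1.486/0.036) × 46.51 × 1.654^(2/3) × 0.00093^(1/2) = 81.9 ft³/s.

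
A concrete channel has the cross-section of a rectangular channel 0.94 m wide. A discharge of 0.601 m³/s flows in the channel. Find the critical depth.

For a rectangular channel, critical depth y_c = (q²/g)^(1/3) where q = Q/b = 0.601/0.94 = 0.6394 m²/s.
So y_c = (0.6394²/9.81)^(1/3) = 0.347 m.

y_c = 0.347 m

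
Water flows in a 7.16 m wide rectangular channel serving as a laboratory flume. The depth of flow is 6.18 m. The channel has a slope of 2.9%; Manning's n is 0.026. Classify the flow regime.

Flow area A = b·y = 7.16 × 6.18 = 44.25 m². Wetted perimeter P = b + 2y = 7.16 + 2×6.18 = 19.52 m.
Hydraulic radius R = A/P = 44.25/19.52 = 2.267 m.
V = (1/n) R^(2/3) √S = (1/0.026) × 2.267^(2/3) × √0.029 = 11.3 m/s. Hydraulic depth D_h = A/T = 44.25/7.16 = 6.18 m.
Froude number Fr = V/√(g·D_h) = 11.3/√(9.81×6.18) = 1.45, which is greater than 1, so the flow is supercritical.

supercritical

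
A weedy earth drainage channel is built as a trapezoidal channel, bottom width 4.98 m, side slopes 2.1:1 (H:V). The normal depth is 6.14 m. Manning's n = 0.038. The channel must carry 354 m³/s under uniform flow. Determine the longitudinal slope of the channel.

With bottom width b = 4.98 m and side slope z = 2.1: A = (b + zy)y = (4.98 + 2.1×6.14)×6.14 = 109.7 m²; P = b + 2y√(1+z²) = 4.98 + 2×6.14×2.326 = 33.54 m.
Hydraulic radius R = A/P = 109.7/33.54 = 3.272 m.
From Manning's equation, S = [nQ / (1 A R^(2/3))]² = [0.038 × 354 / (1 × 109.7 × 3.272^(2/3))]² = 0.00309.

S = 0.00309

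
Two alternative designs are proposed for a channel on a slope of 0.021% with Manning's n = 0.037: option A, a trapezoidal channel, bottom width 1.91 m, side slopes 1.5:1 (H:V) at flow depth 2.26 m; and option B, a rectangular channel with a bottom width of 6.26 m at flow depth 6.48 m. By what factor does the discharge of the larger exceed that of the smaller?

Channel A: With bottom width b = 1.91 m and side slope z = 1.5: A = (b + zy)y = (1.91 + 1.5×2.26)×2.26 = 11.98 m²; P = b + 2y√(1+z²) = 1.91 + 2×2.26×1.803 = 10.06 m. Hydraulic radius R = A/P = 11.98/10.06 = 1.191 m. Q_A = (1/0.037)·11.98·1.191^(2/3)·√0.00021 = 5.271 m³/s.
Channel B: Flow area A = b·y = 6.26 × 6.48 = 40.56 m². Wetted perimeter P = b + 2y = 6.26 + 2×6.48 = 19.22 m. Hydraulic radius R = A/P = 40.56/19.22 = 2.111 m. Q_B = (1/0.037)·40.56·2.111^(2/3)·√0.00021 = 26.14 m³/s.
The larger discharge is 26.14 m³/s and the smaller is 5.271 m³/s; the ratio is 4.96.

4.96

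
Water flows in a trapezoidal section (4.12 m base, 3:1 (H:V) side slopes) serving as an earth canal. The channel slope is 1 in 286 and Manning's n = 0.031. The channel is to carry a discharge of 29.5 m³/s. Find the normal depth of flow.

y_n = 1.66 m

Manning's equation rearranged: A R^(2/3) = nQ / (1·√S) = 0.031 × 29.5 / (√0.003497) = 15.47.
Try y = 1.79 m: A R^(2/3) = 18.1 — too large.
Try y = 1.39 m: A R^(2/3) = 10.68 — too small.
Try y = 1.66 m: A R^(2/3) = 15.44 — close enough.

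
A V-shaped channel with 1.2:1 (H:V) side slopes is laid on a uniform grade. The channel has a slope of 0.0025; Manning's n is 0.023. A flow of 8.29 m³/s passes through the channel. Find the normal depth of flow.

Manning's equation rearranged: A R^(2/3) = nQ / (1·√S) = 0.023 × 8.29 / (√0.0025) = 3.813.
At y = 1.75 m: A R^(2/3) = 2.82 — short.
At y = 2.12 m: A R^(2/3) = 4.703 — over.
At y = 1.96 m: A R^(2/3) = 3.815 — ≈ 3.813.

y_n = 1.96 m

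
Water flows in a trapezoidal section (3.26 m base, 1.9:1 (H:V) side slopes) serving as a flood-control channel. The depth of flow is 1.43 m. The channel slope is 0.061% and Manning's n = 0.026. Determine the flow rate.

Q = 7.62 m³/s

With bottom width b = 3.26 m and side slope z = 1.9: A = (b + zy)y = (3.26 + 1.9×1.43)×1.43 = 8.547 m²; P = b + 2y√(1+z²) = 3.26 + 2×1.43×2.147 = 9.401 m.
Hydraulic radius R = A/P = 8.547/9.401 = 0.9092 m.
Manning's equation: Q = (1/n) A R^(2/3) S^(1/2) = (1/0.026) × 8.547 × 0.9092^(2/3) × 0.00061^(1/2) = 7.62 m³/s.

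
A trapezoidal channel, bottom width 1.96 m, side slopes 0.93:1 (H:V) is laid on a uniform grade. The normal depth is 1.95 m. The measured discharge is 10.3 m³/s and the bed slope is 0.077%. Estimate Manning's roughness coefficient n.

n = 0.02

With bottom width b = 1.96 m and side slope z = 0.93: A = (b + zy)y = (1.96 + 0.93×1.95)×1.95 = 7.358 m²; P = b + 2y√(1+z²) = 1.96 + 2×1.95×1.366 = 7.286 m.
Hydraulic radius R = A/P = 7.358/7.286 = 1.01 m.
Rearranging Manning's equation: n = (1/Q) A R^(2/3) S^(1/2) = (1/10.3) × 7.358 × 1.01^(2/3) × √0.00077 = 0.02.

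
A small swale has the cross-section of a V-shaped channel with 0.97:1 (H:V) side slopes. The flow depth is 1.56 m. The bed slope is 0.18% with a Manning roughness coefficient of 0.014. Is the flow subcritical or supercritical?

subcritical

For a triangular section with side slope z = 0.97: A = zy² = 0.97×1.56² = 2.361 m²; P = 2y√(1+z²) = 2×1.56×1.393 = 4.347 m.
Hydraulic radius R = A/P = 2.361/4.347 = 0.5431 m.
V = (1/n) R^(2/3) √S = (1/0.014) × 0.5431^(2/3) × √0.0018 = 2.017 m/s. Hydraulic depth D_h = A/T = 2.361/3.026 = 0.78 m.
Froude number Fr = V/√(g·D_h) = 2.017/√(9.81×0.78) = 0.729, which is less than 1, so the flow is subcritical.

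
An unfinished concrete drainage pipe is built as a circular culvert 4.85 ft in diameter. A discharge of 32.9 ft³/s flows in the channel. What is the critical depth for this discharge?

At critical depth, Q² T / (g A³) = 1, i.e. A³/T = Q²/g = 32.9²/32.2 = 33.62.
Trying y = 1.94 ft: A³/T = 69.15 — too large.
Trying y = 1.61 ft: A³/T = 33.72 — close enough.

y_c = 1.61 ft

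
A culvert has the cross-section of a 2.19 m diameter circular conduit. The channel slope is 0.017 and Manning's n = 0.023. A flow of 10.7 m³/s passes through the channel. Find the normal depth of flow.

y_n = 1.41 m

Manning's equation rearranged: A R^(2/3) = nQ / (1·√S) = 0.023 × 10.7 / (√0.017) = 1.888.
Trying y = 1.61 m: A R^(2/3) = 2.245 — too large.
Trying y = 1.41 m: A R^(2/3) = 1.881 — close enough.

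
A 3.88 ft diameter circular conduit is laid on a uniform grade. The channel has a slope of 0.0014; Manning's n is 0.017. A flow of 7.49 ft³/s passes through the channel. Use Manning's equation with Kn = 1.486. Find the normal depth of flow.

y_n = 1.17 ft

Manning's equation rearranged: A R^(2/3) = nQ / (1.486·√S) = 0.017 × 7.49 / (1.486 × √0.0014) = 2.29.
Trying y = 1.29 ft: A R^(2/3) = 2.764 — too large.
Trying y = 0.879 ft: A R^(2/3) = 1.304 — too small.
Trying y = 1.17 ft: A R^(2/3) = 2.292 — ≈ 2.29.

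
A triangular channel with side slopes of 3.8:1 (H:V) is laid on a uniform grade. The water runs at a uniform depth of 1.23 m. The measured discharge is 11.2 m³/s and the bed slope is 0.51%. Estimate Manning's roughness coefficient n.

For a triangular section with side slope z = 3.8: A = zy² = 3.8×1.23² = 5.749 m²; P = 2y√(1+z²) = 2×1.23×3.929 = 9.666 m.
Hydraulic radius R = A/P = 5.749/9.666 = 0.5948 m.
Rearranging Manning's equation: n = (1/Q) A R^(2/3) S^(1/2) = (1/11.2) × 5.749 × 0.5948^(2/3) × √0.0051 = 0.0259.

n = 0.0259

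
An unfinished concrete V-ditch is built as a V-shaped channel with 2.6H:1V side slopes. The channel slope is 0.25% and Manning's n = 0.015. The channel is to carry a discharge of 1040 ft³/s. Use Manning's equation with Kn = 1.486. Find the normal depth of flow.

Manning's equation rearranged: A R^(2/3) = nQ / (1.486·√S) = 0.015 × 1040 / (1.486 × √0.0025) = 210.
At y = 4.73 ft: A R^(2/3) = 98.62 — low.
At y = 7.58 ft: A R^(2/3) = 346.8 — high.
At y = 6.28 ft: A R^(2/3) = 210 — close enough.

y_n = 6.28 ft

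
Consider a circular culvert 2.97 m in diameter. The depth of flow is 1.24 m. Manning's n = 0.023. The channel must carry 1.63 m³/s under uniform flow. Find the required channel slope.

S = 0.000328

For a circular section of diameter D = 2.97 m at depth y = 1.24 m, the central angle is θ = 2 arccos(1 − 2y/D) = 2.81 rad. Then A = (D²/8)(θ − sin θ) = 2.74 m² and P = Dθ/2 = 4.173 m.
Hydraulic radius R = A/P = 2.74/4.173 = 0.6565 m.
From Manning's equation, S = [nQ / (1 A R^(2/3))]² = [0.023 × 1.63 / (1 × 2.74 × 0.6565^(2/3))]² = 0.000328.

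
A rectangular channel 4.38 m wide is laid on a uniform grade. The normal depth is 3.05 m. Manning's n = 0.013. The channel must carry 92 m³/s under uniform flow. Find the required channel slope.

Flow area A = b·y = 4.38 × 3.05 = 13.36 m². Wetted perimeter P = b + 2y = 4.38 + 2×3.05 = 10.48 m.
Hydraulic radius R = A/P = 13.36/10.48 = 1.275 m.
From Manning's equation, S = [nQ / (1 A R^(2/3))]² = [0.013 × 92 / (1 × 13.36 × 1.275^(2/3))]² = 0.0058.

S = 0.0058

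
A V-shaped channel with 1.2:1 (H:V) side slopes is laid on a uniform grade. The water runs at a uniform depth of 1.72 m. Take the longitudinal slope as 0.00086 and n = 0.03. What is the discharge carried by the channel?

For a triangular section with side slope z = 1.2: A = zy² = 1.2×1.72² = 3.55 m²; P = 2y√(1+z²) = 2×1.72×1.562 = 5.373 m.
Hydraulic radius R = A/P = 3.55/5.373 = 0.6607 m.
Manning's equation: Q = (1/n) A R^(2/3) S^(1/2) = (1/0.03) × 3.55 × 0.6607^(2/3) × 0.00086^(1/2) = 2.63 m³/s.

Q = 2.63 m³/s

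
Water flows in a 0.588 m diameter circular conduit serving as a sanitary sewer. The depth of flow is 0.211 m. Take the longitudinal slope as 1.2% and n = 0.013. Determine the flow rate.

For a circular section of diameter D = 0.588 m at depth y = 0.211 m, the central angle is θ = 2 arccos(1 − 2y/D) = 2.569 rad. Then A = (D²/8)(θ − sin θ) = 0.08763 m² and P = Dθ/2 = 0.7553 m.
Hydraulic radius R = A/P = 0.08763/0.7553 = 0.116 m.
Manning's equation: Q = (1/n) A R^(2/3) S^(1/2) = (1/0.013) × 0.08763 × 0.116^(2/3) × 0.012^(1/2) = 0.176 m³/s.

Q = 0.176 m³/s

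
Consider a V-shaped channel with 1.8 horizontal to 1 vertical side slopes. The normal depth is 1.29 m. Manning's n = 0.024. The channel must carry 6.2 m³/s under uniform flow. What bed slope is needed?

S = 0.0053

For a triangular section with side slope z = 1.8: A = zy² = 1.8×1.29² = 2.995 m²; P = 2y√(1+z²) = 2×1.29×2.059 = 5.313 m.
Hydraulic radius R = A/P = 2.995/5.313 = 0.5638 m.
From Manning's equation, S = [nQ / (1 A R^(2/3))]² = [0.024 × 6.2 / (1 × 2.995 × 0.5638^(2/3))]² = 0.0053.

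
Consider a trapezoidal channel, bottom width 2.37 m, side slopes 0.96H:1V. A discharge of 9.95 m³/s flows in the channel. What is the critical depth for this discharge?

y_c = 1.05 m

At critical depth, Q² T / (g A³) = 1, i.e. A³/T = Q²/g = 9.95²/9.81 = 10.09.
At y = 0.779 m: A³/T = 3.706 — low.
At y = 1.27 m: A³/T = 19.7 — high.
At y = 1.05 m: A³/T = 10.17 — matches.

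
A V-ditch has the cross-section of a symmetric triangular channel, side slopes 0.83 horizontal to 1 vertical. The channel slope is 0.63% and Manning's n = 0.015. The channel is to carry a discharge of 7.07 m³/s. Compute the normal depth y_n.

Manning's equation rearranged: A R^(2/3) = nQ / (1·√S) = 0.015 × 7.07 / (√0.0063) = 1.336.
Trying y = 1.25 m: A R^(2/3) = 0.7031 — low.
Trying y = 1.94 m: A R^(2/3) = 2.27 — high.
Trying y = 1.59 m: A R^(2/3) = 1.335 — close enough.

y_n = 1.59 m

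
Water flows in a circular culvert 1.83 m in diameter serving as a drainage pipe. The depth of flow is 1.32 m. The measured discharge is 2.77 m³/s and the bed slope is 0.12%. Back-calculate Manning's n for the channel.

n = 0.017

For a circular section of diameter D = 1.83 m at depth y = 1.32 m, the central angle is θ = 2 arccos(1 − 2y/D) = 4.059 rad. Then A = (D²/8)(θ − sin θ) = 2.031 m² and P = Dθ/2 = 3.714 m.
Hydraulic radius R = A/P = 2.031/3.714 = 0.547 m.
Rearranging Manning's equation: n = (1/Q) A R^(2/3) S^(1/2) = (1/2.77) × 2.031 × 0.547^(2/3) × √0.0012 = 0.017.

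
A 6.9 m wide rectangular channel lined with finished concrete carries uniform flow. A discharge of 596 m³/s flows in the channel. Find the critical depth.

y_c = 9.13 m

For a rectangular channel, critical depth y_c = (q²/g)^(1/3) where q = Q/b = 596/6.9 = 86.38 m²/s.
So y_c = (86.38²/9.81)^(1/3) = 9.13 m.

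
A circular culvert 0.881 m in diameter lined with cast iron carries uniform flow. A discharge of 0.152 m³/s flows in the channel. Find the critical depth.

y_c = 0.224 m

At critical depth, Q² T / (g A³) = 1, i.e. A³/T = Q²/g = 0.152²/9.81 = 0.002355.
Trying y = 0.25 m: A³/T = 0.003632 — too large.
Trying y = 0.189 m: A³/T = 0.001221 — too small.
Trying y = 0.224 m: A³/T = 0.002369 — close enough.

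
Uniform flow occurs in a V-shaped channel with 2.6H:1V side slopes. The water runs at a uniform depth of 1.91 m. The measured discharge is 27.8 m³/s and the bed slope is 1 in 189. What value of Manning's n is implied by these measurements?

For a triangular section with side slope z = 2.6: A = zy² = 2.6×1.91² = 9.485 m²; P = 2y√(1+z²) = 2×1.91×2.786 = 10.64 m.
Hydraulic radius R = A/P = 9.485/10.64 = 0.8913 m.
Rearranging Manning's equation: n = (1/Q) A R^(2/3) S^(1/2) = (1/27.8) × 9.485 × 0.8913^(2/3) × √0.005291 = 0.023.

n = 0.023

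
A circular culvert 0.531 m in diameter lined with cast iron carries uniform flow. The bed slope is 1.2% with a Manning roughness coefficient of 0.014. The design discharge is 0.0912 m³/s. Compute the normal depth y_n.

y_n = 0.162 m

Manning's equation rearranged: A R^(2/3) = nQ / (1·√S) = 0.014 × 0.0912 / (√0.012) = 0.01166.
Try y = 0.187 m: A R^(2/3) = 0.01533 — too large.
Try y = 0.143 m: A R^(2/3) = 0.009142 — too small.
Try y = 0.162 m: A R^(2/3) = 0.01166 — matches.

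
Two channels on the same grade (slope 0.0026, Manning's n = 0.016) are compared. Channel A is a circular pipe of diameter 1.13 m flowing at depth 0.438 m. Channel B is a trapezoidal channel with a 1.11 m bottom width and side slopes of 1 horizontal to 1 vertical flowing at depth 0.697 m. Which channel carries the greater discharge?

channel B

Channel A: For a circular section of diameter D = 1.13 m at depth y = 0.438 m, the central angle is θ = 2 arccos(1 − 2y/D) = 2.688 rad. Then A = (D²/8)(θ − sin θ) = 0.3591 m² and P = Dθ/2 = 1.519 m. Hydraulic radius R = A/P = 0.3591/1.519 = 0.2365 m. Q_A = (1/0.016)·0.3591·0.2365^(2/3)·√0.0026 = 0.4377 m³/s.
Channel B: With bottom width b = 1.11 m and side slope z = 1: A = (b + zy)y = (1.11 + 1×0.697)×0.697 = 1.259 m²; P = b + 2y√(1+z²) = 1.11 + 2×0.697×1.414 = 3.081 m. Hydraulic radius R = A/P = 1.259/3.081 = 0.4087 m. Q_B = (1/0.016)·1.259·0.4087^(2/3)·√0.0026 = 2.211 m³/s.
Q_A = 0.4377 m³/s vs Q_B = 2.211 m³/s, so channel B carries more.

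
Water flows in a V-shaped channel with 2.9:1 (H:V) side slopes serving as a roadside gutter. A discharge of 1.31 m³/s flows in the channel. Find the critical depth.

y_c = 0.529 m

At critical depth, Q² T / (g A³) = 1, i.e. A³/T = Q²/g = 1.31²/9.81 = 0.1749.
Trying y = 0.633 m: A³/T = 0.4274 — over.
Trying y = 0.529 m: A³/T = 0.1742 — ≈ 0.1749.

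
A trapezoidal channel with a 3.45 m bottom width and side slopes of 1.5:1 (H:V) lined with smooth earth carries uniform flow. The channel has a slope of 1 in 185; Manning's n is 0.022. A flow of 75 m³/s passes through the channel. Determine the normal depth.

Manning's equation rearranged: A R^(2/3) = nQ / (1·√S) = 0.022 × 75 / (√0.005405) = 22.44.
At y = 1.76 m: A R^(2/3) = 11.38 — low.
At y = 3.13 m: A R^(2/3) = 36.74 — high.
At y = 2.47 m: A R^(2/3) = 22.44 — matches.

y_n = 2.47 m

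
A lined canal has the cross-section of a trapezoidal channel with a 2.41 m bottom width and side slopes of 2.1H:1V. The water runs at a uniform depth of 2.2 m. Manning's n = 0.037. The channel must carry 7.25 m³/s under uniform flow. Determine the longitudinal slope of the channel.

With bottom width b = 2.41 m and side slope z = 2.1: A = (b + zy)y = (2.41 + 2.1×2.2)×2.2 = 15.47 m²; P = b + 2y√(1+z²) = 2.41 + 2×2.2×2.326 = 12.64 m.
Hydraulic radius R = A/P = 15.47/12.64 = 1.223 m.
From Manning's equation, S = [nQ / (1 A R^(2/3))]² = [0.037 × 7.25 / (1 × 15.47 × 1.223^(2/3))]² = 0.00023.

S = 0.00023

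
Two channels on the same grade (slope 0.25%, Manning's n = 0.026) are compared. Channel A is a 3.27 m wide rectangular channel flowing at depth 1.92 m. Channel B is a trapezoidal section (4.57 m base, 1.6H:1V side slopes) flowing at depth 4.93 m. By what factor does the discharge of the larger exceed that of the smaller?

Channel A: Flow area A = b·y = 3.27 × 1.92 = 6.278 m². Wetted perimeter P = b + 2y = 3.27 + 2×1.92 = 7.11 m. Hydraulic radius R = A/P = 6.278/7.11 = 0.883 m. Q_A = (1/0.026)·6.278·0.883^(2/3)·√0.0025 = 11.11 m³/s.
Channel B: With bottom width b = 4.57 m and side slope z = 1.6: A = (b + zy)y = (4.57 + 1.6×4.93)×4.93 = 61.42 m²; P = b + 2y√(1+z²) = 4.57 + 2×4.93×1.887 = 23.17 m. Hydraulic radius R = A/P = 61.42/23.17 = 2.65 m. Q_B = (1/0.026)·61.42·2.65^(2/3)·√0.0025 = 226.2 m³/s.
The larger discharge is 226.2 m³/s and the smaller is 11.11 m³/s; the ratio is 20.4.

20.4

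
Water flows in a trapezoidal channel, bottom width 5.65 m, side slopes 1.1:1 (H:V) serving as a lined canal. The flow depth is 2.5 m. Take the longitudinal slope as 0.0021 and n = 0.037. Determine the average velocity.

With bottom width b = 5.65 m and side slope z = 1.1: A = (b + zy)y = (5.65 + 1.1×2.5)×2.5 = 21 m²; P = b + 2y√(1+z²) = 5.65 + 2×2.5×1.487 = 13.08 m.
Hydraulic radius R = A/P = 21/13.08 = 1.605 m.
From Manning's equation, V = (1/n) R^(2/3) S^(1/2) = (1/0.037) × 1.605^(2/3) × 0.0021^(1/2) = 1.7 m/s.

V = 1.7 m/s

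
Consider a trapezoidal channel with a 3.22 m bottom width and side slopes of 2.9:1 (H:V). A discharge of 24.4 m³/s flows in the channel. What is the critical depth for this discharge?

At critical depth, Q² T / (g A³) = 1, i.e. A³/T = Q²/g = 24.4²/9.81 = 60.69.
At y = 1.6 m: A³/T = 159.1 — high.
At y = 0.873 m: A³/T = 15.28 — low.
At y = 1.25 m: A³/T = 59.83 — ≈ 60.69.

y_c = 1.25 m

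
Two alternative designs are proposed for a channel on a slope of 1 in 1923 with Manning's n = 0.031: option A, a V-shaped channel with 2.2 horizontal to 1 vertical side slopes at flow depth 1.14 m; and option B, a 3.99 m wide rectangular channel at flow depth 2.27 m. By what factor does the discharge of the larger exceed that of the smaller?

5.11

Channel A: For a triangular section with side slope z = 2.2: A = zy² = 2.2×1.14² = 2.859 m²; P = 2y√(1+z²) = 2×1.14×2.417 = 5.51 m. Hydraulic radius R = A/P = 2.859/5.51 = 0.5189 m. Q_A = (1/0.031)·2.859·0.5189^(2/3)·√0.00052 = 1.358 m³/s.
Channel B: Flow area A = b·y = 3.99 × 2.27 = 9.057 m². Wetted perimeter P = b + 2y = 3.99 + 2×2.27 = 8.53 m. Hydraulic radius R = A/P = 9.057/8.53 = 1.062 m. Q_B = (1/0.031)·9.057·1.062^(2/3)·√0.00052 = 6.934 m³/s.
The larger discharge is 6.934 m³/s and the smaller is 1.358 m³/s; the ratio is 5.11.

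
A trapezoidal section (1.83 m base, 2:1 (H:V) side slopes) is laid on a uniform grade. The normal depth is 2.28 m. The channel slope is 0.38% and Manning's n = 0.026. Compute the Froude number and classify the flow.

subcritical

With bottom width b = 1.83 m and side slope z = 2: A = (b + zy)y = (1.83 + 2×2.28)×2.28 = 14.57 m²; P = b + 2y√(1+z²) = 1.83 + 2×2.28×2.236 = 12.03 m.
Hydraulic radius R = A/P = 14.57/12.03 = 1.211 m.
V = (1/n) R^(2/3) √S = (1/0.026) × 1.211^(2/3) × √0.0038 = 2.694 m/s. Hydraulic depth D_h = A/T = 14.57/10.95 = 1.331 m.
Froude number Fr = V/√(g·D_h) = 2.694/√(9.81×1.331) = 0.746, which is less than 1, so the flow is subcritical.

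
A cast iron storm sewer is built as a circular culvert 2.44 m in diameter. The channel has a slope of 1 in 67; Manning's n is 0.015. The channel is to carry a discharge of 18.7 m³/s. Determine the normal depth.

y_n = 1.48 m

Manning's equation rearranged: A R^(2/3) = nQ / (1·√S) = 0.015 × 18.7 / (√0.01493) = 2.296.
Try y = 1.63 m: A R^(2/3) = 2.644 — high.
Try y = 1.11 m: A R^(2/3) = 1.428 — low.
Try y = 1.48 m: A R^(2/3) = 2.297 — ≈ 2.296.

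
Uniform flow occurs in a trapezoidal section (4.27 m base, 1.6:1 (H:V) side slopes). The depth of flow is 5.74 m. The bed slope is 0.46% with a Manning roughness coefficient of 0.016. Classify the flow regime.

supercritical

With bottom width b = 4.27 m and side slope z = 1.6: A = (b + zy)y = (4.27 + 1.6×5.74)×5.74 = 77.23 m²; P = b + 2y√(1+z²) = 4.27 + 2×5.74×1.887 = 25.93 m.
Hydraulic radius R = A/P = 77.23/25.93 = 2.978 m.
V = (1/n) R^(2/3) √S = (1/0.016) × 2.978^(2/3) × √0.0046 = 8.775 m/s. Hydraulic depth D_h = A/T = 77.23/22.64 = 3.411 m.
Froude number Fr = V/√(g·D_h) = 8.775/√(9.81×3.411) = 1.52, which is greater than 1, so the flow is supercritical.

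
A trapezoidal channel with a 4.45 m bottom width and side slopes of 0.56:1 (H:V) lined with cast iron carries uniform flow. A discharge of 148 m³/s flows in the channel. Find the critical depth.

y_c = 4.05 m

At critical depth, Q² T / (g A³) = 1, i.e. A³/T = Q²/g = 148²/9.81 = 2233.
At y = 4.87 m: A³/T = 4311 — too large.
At y = 4.05 m: A³/T = 2241 — matches.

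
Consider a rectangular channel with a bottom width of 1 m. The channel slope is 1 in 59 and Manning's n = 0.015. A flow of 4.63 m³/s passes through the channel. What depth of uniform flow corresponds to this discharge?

Manning's equation rearranged: A R^(2/3) = nQ / (1·√S) = 0.015 × 4.63 / (√0.01695) = 0.5335.
Trying y = 1.38 m: A R^(2/3) = 0.7074 — high.
Trying y = 1.09 m: A R^(2/3) = 0.5339 — ≈ 0.5335.

y_n = 1.09 m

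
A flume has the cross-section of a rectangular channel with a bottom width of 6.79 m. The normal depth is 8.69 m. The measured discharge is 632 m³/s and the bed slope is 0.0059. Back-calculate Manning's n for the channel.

n = 0.013

Flow area A = b·y = 6.79 × 8.69 = 59.01 m². Wetted perimeter P = b + 2y = 6.79 + 2×8.69 = 24.17 m.
Hydraulic radius R = A/P = 59.01/24.17 = 2.441 m.
Rearranging Manning's equation: n = (1/Q) A R^(2/3) S^(1/2) = (1/632) × 59.01 × 2.441^(2/3) × √0.0059 = 0.013.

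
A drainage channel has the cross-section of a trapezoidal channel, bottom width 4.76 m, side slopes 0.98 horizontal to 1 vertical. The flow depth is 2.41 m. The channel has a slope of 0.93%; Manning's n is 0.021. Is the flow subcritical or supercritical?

With bottom width b = 4.76 m and side slope z = 0.98: A = (b + zy)y = (4.76 + 0.98×2.41)×2.41 = 17.16 m²; P = b + 2y√(1+z²) = 4.76 + 2×2.41×1.4 = 11.51 m.
Hydraulic radius R = A/P = 17.16/11.51 = 1.491 m.
V = (1/n) R^(2/3) √S = (1/0.021) × 1.491^(2/3) × √0.0093 = 5.994 m/s. Hydraulic depth D_h = A/T = 17.16/9.484 = 1.81 m.
Froude number Fr = V/√(g·D_h) = 5.994/√(9.81×1.81) = 1.42, which is greater than 1, so the flow is supercritical.

supercritical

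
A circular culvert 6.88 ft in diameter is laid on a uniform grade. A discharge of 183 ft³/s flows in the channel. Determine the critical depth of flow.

y_c = 3.54 ft

At critical depth, Q² T / (g A³) = 1, i.e. A³/T = Q²/g = 183²/32.2 = 1040.
Try y = 2.83 ft: A³/T = 442.2 — short.
Try y = 3.87 ft: A³/T = 1464 — over.
Try y = 3.54 ft: A³/T = 1041 — close enough.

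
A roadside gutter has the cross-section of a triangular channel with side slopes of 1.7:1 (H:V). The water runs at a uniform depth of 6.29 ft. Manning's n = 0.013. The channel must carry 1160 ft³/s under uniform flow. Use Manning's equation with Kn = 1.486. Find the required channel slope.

S = 0.00602

For a triangular section with side slope z = 1.7: A = zy² = 1.7×6.29² = 67.26 ft²; P = 2y√(1+z²) = 2×6.29×1.972 = 24.81 ft.
Hydraulic radius R = A/P = 67.26/24.81 = 2.711 ft.
From Manning's equation, S = [nQ / (1.486 A R^(2/3))]² = [0.013 × 1160 / (1.486 × 67.26 × 2.711^(2/3))]² = 0.00602.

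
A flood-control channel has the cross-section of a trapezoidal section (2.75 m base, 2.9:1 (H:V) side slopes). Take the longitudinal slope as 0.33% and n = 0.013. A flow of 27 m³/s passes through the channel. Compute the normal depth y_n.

Manning's equation rearranged: A R^(2/3) = nQ / (1·√S) = 0.013 × 27 / (√0.0033) = 6.11.
At y = 0.975 m: A R^(2/3) = 3.966 — short.
At y = 1.34 m: A R^(2/3) = 7.73 — over.
At y = 1.2 m: A R^(2/3) = 6.113 — ≈ 6.11.

y_n = 1.2 m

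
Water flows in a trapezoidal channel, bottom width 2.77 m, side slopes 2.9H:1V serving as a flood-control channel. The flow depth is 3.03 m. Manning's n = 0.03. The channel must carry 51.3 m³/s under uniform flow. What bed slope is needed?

With bottom width b = 2.77 m and side slope z = 2.9: A = (b + zy)y = (2.77 + 2.9×3.03)×3.03 = 35.02 m²; P = b + 2y√(1+z²) = 2.77 + 2×3.03×3.068 = 21.36 m.
Hydraulic radius R = A/P = 35.02/21.36 = 1.639 m.
From Manning's equation, S = [nQ / (1 A R^(2/3))]² = [0.03 × 51.3 / (1 × 35.02 × 1.639^(2/3))]² = 0.000999.

S = 0.000999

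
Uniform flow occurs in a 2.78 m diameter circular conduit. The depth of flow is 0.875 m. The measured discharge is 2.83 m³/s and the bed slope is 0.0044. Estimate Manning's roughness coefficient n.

For a circular section of diameter D = 2.78 m at depth y = 0.875 m, the central angle is θ = 2 arccos(1 − 2y/D) = 2.382 rad. Then A = (D²/8)(θ − sin θ) = 1.637 m² and P = Dθ/2 = 3.312 m.
Hydraulic radius R = A/P = 1.637/3.312 = 0.4942 m.
Rearranging Manning's equation: n = (1/Q) A R^(2/3) S^(1/2) = (1/2.83) × 1.637 × 0.4942^(2/3) × √0.0044 = 0.024.

n = 0.024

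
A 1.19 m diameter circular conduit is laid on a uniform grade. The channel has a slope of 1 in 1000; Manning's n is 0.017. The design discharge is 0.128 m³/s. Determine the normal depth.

Manning's equation rearranged: A R^(2/3) = nQ / (1·√S) = 0.017 × 0.128 / (√0.001) = 0.06881.
At y = 0.332 m: A R^(2/3) = 0.08427 — over.
At y = 0.219 m: A R^(2/3) = 0.03665 — short.
At y = 0.3 m: A R^(2/3) = 0.06903 — matches.

y_n = 0.3 m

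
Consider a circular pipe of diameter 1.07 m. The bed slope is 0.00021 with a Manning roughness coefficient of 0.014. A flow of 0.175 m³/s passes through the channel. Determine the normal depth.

y_n = 0.505 m

Manning's equation rearranged: A R^(2/3) = nQ / (1·√S) = 0.014 × 0.175 / (√0.00021) = 0.1691.
Try y = 0.431 m: A R^(2/3) = 0.1274 — short.
Try y = 0.599 m: A R^(2/3) = 0.225 — over.
Try y = 0.505 m: A R^(2/3) = 0.169 — matches.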